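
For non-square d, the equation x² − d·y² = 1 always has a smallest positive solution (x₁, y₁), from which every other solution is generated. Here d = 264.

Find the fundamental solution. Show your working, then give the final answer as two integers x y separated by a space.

[16; 4,32] for √264; ℓ=2 ⇒ convergent index 1
step 0: (16, 1)  from 16·(1,0) + (0,1)
step 1: (65, 4)  from 4·(16,1) + (1,0)
(x₁, y₁) = (65, 4);  65² − 264·4² = 1 ✓

65 4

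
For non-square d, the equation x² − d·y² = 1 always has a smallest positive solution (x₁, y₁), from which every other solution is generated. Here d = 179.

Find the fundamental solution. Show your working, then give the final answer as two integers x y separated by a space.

√179 → a₀=13, period (2,1,1,1,3,…,1,2,26); ℓ=14 even so k=13
i=0: a=13 ⇒ p=13, q=1
i=1: a=2 ⇒ p=27, q=2
…
i=4: a=1 ⇒ p=107, q=8
…
i=6: a=5 ⇒ p=2047, q=153
i=7: a=13 ⇒ p=26999, q=2018
…
i=12: a=1 ⇒ p=1588459, q=118727
i=13: a=2 ⇒ p=4190210, q=313191
(x₁, y₁) = (4190210, 313191);  4190210² − 179·313191² = 1 ✓

4190210 313191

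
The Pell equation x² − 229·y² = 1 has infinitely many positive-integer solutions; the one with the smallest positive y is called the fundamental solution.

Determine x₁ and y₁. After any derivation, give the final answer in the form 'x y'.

5848201 386460

[15; 7,1,1,7,30] for √229; ℓ=5 ⇒ convergent index 9
i=0: a=15 ⇒ p=15, q=1
i=1: a=7 ⇒ p=106, q=7
i=2: a=1 ⇒ p=121, q=8
i=3: a=1 ⇒ p=227, q=15
i=4: a=7 ⇒ p=1710, q=113
i=5: a=30 ⇒ p=51527, q=3405
…
i=7: a=1 ⇒ p=413926, q=27353
i=8: a=1 ⇒ p=776325, q=51301
i=9: a=7 ⇒ p=5848201, q=386460
→ (5848201, 386460).  Check: 5848201²=34201454936401, 229·386460²=34201454936400, difference 1.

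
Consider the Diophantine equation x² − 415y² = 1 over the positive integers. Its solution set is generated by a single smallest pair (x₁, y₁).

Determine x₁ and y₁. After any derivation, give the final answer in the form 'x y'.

18412804 903849

d=415: √d = [20; 2,1,2,4,6,…,1,2,40] (ℓ=16, even), read p_15/q_15
i=0: a=20 ⇒ p=20, q=1
i=1: a=2 ⇒ p=41, q=2
i=2: a=1 ⇒ p=61, q=3
i=3: a=2 ⇒ p=163, q=8
…
i=7: a=1 ⇒ p=9595, q=471
…
i=12: a=4 ⇒ p=2110961, q=103623
i=13: a=2 ⇒ p=4730294, q=232201
i=14: a=1 ⇒ p=6841255, q=335824
i=15: a=2 ⇒ p=18412804, q=903849
→ (18412804, 903849).  Check: 18412804²=339031351142416, 415·903849²=339031351142415, difference 1.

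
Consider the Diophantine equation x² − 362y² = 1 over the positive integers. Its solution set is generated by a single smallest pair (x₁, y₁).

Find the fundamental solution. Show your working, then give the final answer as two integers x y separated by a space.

d=362: √d = [19; 38] (ℓ=1, odd), read p_1/q_1
i=0: a=19 ⇒ p=19, q=1
i=1: a=38 ⇒ p=723, q=38
fundamental: x₁=723, y₁=38  (since 522729 − 362·1444 = 1)

723 38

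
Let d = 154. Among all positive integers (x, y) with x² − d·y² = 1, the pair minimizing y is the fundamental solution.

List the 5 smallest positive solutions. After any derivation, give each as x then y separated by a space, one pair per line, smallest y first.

21295 1716
906954049 73084440
38627172925615 3112666297884
1645131293994988801 132568457553795120
70066141772619400108975 5646090604103467862916

d=154: √d = [12; 2,2,3,1,2,1,3,2,2,24] (ℓ=10, even), read p_9/q_9
i=0: a=12 ⇒ p=12, q=1
…
i=3: a=3 ⇒ p=211, q=17
i=4: a=1 ⇒ p=273, q=22
…
i=6: a=1 ⇒ p=1030, q=83
…
i=8: a=2 ⇒ p=8724, q=703
i=9: a=2 ⇒ p=21295, q=1716
(x₁, y₁) = (21295, 1716);  21295² − 154·1716² = 1 ✓
(x_2, y_2) = (21295·21295 + 154·1716·1716, 21295·1716 + 1716·21295) = (906954049, 73084440)
(x_3, y_3) = (21295·906954049 + 154·1716·73084440, 21295·73084440 + 1716·906954049) = (38627172925615, 3112666297884)
(x_4, y_4) = (21295·38627172925615 + 154·1716·3112666297884, 21295·3112666297884 + 1716·38627172925615) = (1645131293994988801, 132568457553795120)
(x_5, y_5) = (21295·1645131293994988801 + 154·1716·132568457553795120, 21295·132568457553795120 + 1716·1645131293994988801) = (70066141772619400108975, 5646090604103467862916)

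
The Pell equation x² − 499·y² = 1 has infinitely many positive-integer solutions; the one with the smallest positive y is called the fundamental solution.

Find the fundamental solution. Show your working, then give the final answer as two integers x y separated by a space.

√499 = [22; 2,1,21,1,2,44, …], period ℓ=6 (even) → k=5
a_0=22:  p_0=22·1+0=22,  q_0=22·0+1=1
a_1=2:  p_1=2·22+1=45,  q_1=2·1+0=2
a_2=1:  p_2=1·45+22=67,  q_2=1·2+1=3
a_3=21:  p_3=21·67+45=1452,  q_3=21·3+2=65
a_4=1:  p_4=1·1452+67=1519,  q_4=1·65+3=68
a_5=2:  p_5=2·1519+1452=4490,  q_5=2·68+65=201
→ (4490, 201).  Check: 4490²=20160100, 499·201²=20160099, difference 1.

4490 201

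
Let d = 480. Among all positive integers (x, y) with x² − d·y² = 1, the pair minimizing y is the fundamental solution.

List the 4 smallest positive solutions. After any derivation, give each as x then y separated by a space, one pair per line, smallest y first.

[21; 1,9,1,42] for √480; ℓ=4 ⇒ convergent index 3
a_0=21:  p_0=21·1+0=21,  q_0=21·0+1=1
a_1=1:  p_1=1·21+1=22,  q_1=1·1+0=1
a_2=9:  p_2=9·22+21=219,  q_2=9·1+1=10
a_3=1:  p_3=1·219+22=241,  q_3=1·10+1=11
fundamental: x₁=241, y₁=11  (since 58081 − 480·121 = 1)
n=2: (241,11)∘(241,11) = (241·241+480·11·11, 241·11+11·241) = (116161,5302)
n=3: (116161,5302)∘(241,11) = (241·116161+480·11·5302, 241·5302+11·116161) = (55989361,2555553)
n=4: (55989361,2555553)∘(241,11) = (241·55989361+480·11·2555553, 241·2555553+11·55989361) = (26986755841,1231771244)

241 11
116161 5302
55989361 2555553
26986755841 1231771244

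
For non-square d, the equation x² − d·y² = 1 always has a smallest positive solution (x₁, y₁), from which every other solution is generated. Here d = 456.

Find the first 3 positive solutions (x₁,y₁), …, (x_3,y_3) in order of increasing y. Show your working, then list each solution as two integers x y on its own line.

d=456: √d = [21; 2,1,4,1,2,42] (ℓ=6, even), read p_5/q_5
i=0: a=21 ⇒ p=21, q=1
…
i=3: a=4 ⇒ p=299, q=14
i=4: a=1 ⇒ p=363, q=17
i=5: a=2 ⇒ p=1025, q=48
→ (1025, 48).  Check: 1025²=1050625, 456·48²=1050624, difference 1.
(x_2, y_2) = (1025·1025 + 456·48·48, 1025·48 + 48·1025) = (2101249, 98400)
(x_3, y_3) = (1025·2101249 + 456·48·98400, 1025·98400 + 48·2101249) = (4307559425, 201719952)

1025 48
2101249 98400
4307559425 201719952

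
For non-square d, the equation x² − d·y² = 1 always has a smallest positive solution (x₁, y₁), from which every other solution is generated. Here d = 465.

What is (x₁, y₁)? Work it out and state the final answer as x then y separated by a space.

d=465: √d = [21; 1,1,3,2,2,2,3,1,1,42] (ℓ=10, even), read p_9/q_9
step 0: (21, 1)  from 21·(1,0) + (0,1)
…
step 2: (43, 2)  from 1·(22,1) + (21,1)
step 3: (151, 7)  from 3·(43,2) + (22,1)
…
step 7: (6922, 321)  from 3·(2027,94) + (841,39)
step 8: (8949, 415)  from 1·(6922,321) + (2027,94)
step 9: (15871, 736)  from 1·(8949,415) + (6922,321)
fundamental: x₁=15871, y₁=736  (since 251888641 − 465·541696 = 1)

15871 736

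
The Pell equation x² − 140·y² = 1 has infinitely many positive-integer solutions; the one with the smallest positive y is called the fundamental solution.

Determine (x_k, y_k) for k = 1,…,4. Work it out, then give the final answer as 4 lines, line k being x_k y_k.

71 6
10081 852
1431431 120978
203253121 17178024

√140 → a₀=11, period (1,4,1,22); ℓ=4 even so k=3
a_0=11:  p_0=11·1+0=11,  q_0=11·0+1=1
…
a_2=4:  p_2=4·12+11=59,  q_2=4·1+1=5
a_3=1:  p_3=1·59+12=71,  q_3=1·5+1=6
→ (71, 6).  Check: 71²=5041, 140·6²=5040, difference 1.
(x_2, y_2) = (71·71 + 140·6·6, 71·6 + 6·71) = (10081, 852)
(x_3, y_3) = (71·10081 + 140·6·852, 71·852 + 6·10081) = (1431431, 120978)
(x_4, y_4) = (71·1431431 + 140·6·120978, 71·120978 + 6·1431431) = (203253121, 17178024)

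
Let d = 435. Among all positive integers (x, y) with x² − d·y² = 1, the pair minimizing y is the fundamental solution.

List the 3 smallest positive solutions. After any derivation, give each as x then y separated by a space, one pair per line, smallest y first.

[20; 1,5,1,40] for √435; ℓ=4 ⇒ convergent index 3
i=0: a=20 ⇒ p=20, q=1
i=1: a=1 ⇒ p=21, q=1
i=2: a=5 ⇒ p=125, q=6
i=3: a=1 ⇒ p=146, q=7
fundamental: x₁=146, y₁=7  (since 21316 − 435·49 = 1)
(146+7√435)^2 = 42631 + 2044√435
(146+7√435)^3 = 12448106 + 596841√435

146 7
42631 2044
12448106 596841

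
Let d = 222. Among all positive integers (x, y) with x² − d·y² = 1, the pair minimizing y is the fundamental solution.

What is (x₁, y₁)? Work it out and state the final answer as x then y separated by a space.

149 10

d=222: √d = [14; 1,8,1,28] (ℓ=4, even), read p_3/q_3
a_0=14:  p_0=14·1+0=14,  q_0=14·0+1=1
…
a_2=8:  p_2=8·15+14=134,  q_2=8·1+1=9
a_3=1:  p_3=1·134+15=149,  q_3=1·9+1=10
fundamental: x₁=149, y₁=10  (since 22201 − 222·100 = 1)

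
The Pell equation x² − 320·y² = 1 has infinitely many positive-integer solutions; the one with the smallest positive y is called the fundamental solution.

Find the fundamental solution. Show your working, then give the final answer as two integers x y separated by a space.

161 9

d=320: √d = [17; 1,7,1,34] (ℓ=4, even), read p_3/q_3
i=0: a=17 ⇒ p=17, q=1
…
i=2: a=7 ⇒ p=143, q=8
i=3: a=1 ⇒ p=161, q=9
(x₁, y₁) = (161, 9);  161² − 320·9² = 1 ✓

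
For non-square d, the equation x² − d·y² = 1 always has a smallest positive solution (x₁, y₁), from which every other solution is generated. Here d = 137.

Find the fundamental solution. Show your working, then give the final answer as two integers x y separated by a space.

6083073 519712

√137 = [11; 1,2,2,1,1,2,2,1,22, …], period ℓ=9 (odd) → k=17
i=0: a=11 ⇒ p=11, q=1
i=1: a=1 ⇒ p=12, q=1
…
i=6: a=2 ⇒ p=515, q=44
…
i=8: a=1 ⇒ p=1744, q=149
…
i=10: a=1 ⇒ p=41341, q=3532
…
i=12: a=2 ⇒ p=285899, q=24426
i=13: a=1 ⇒ p=408178, q=34873
…
i=16: a=2 ⇒ p=4286741, q=366241
i=17: a=1 ⇒ p=6083073, q=519712
→ (6083073, 519712).  Check: 6083073²=37003777123329, 137·519712²=37003777123328, difference 1.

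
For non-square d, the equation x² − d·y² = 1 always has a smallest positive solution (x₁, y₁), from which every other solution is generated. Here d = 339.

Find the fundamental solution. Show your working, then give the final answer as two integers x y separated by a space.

97970 5321

√339 = [18; 2,2,2,1,17,1,2,2,2,36, …], period ℓ=10 (even) → k=9
step 0: (18, 1)  from 18·(1,0) + (0,1)
…
step 2: (92, 5)  from 2·(37,2) + (18,1)
…
step 4: (313, 17)  from 1·(221,12) + (92,5)
…
step 7: (17252, 937)  from 2·(5855,318) + (5542,301)
step 8: (40359, 2192)  from 2·(17252,937) + (5855,318)
step 9: (97970, 5321)  from 2·(40359,2192) + (17252,937)
fundamental: x₁=97970, y₁=5321  (since 9598120900 − 339·28313041 = 1)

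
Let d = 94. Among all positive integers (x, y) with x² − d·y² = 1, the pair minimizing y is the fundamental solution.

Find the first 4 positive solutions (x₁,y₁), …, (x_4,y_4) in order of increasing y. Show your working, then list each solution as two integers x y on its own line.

2143295 221064
9187426914049 947610731760
39382732335491159615 4062018686654877336
168817626601983862467148801 17412208682026983028992480

d=94: √d = [9; 1,2,3,1,1,…,2,1,18] (ℓ=16, even), read p_15/q_15
a_0=9:  p_0=9·1+0=9,  q_0=9·0+1=1
…
a_2=2:  p_2=2·10+9=29,  q_2=2·1+1=3
…
a_4=1:  p_4=1·97+29=126,  q_4=1·10+3=13
a_5=1:  p_5=1·126+97=223,  q_5=1·13+10=23
a_6=5:  p_6=5·223+126=1241,  q_6=5·23+13=128
…
a_12=1:  p_12=1·99455+85038=184493,  q_12=1·10258+8771=19029
a_13=3:  p_13=3·184493+99455=652934,  q_13=3·19029+10258=67345
a_14=2:  p_14=2·652934+184493=1490361,  q_14=2·67345+19029=153719
a_15=1:  p_15=1·1490361+652934=2143295,  q_15=1·153719+67345=221064
(x₁, y₁) = (2143295, 221064);  2143295² − 94·221064² = 1 ✓
(x_2, y_2) = (2143295·2143295 + 94·221064·221064, 2143295·221064 + 221064·2143295) = (9187426914049, 947610731760)
(x_3, y_3) = (2143295·9187426914049 + 94·221064·947610731760, 2143295·947610731760 + 221064·9187426914049) = (39382732335491159615, 4062018686654877336)
(x_4, y_4) = (2143295·39382732335491159615 + 94·221064·4062018686654877336, 2143295·4062018686654877336 + 221064·39382732335491159615) = (168817626601983862467148801, 17412208682026983028992480)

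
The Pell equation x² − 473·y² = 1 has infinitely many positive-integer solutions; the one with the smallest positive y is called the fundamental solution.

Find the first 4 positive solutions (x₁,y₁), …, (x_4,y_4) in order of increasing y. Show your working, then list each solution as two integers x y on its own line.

√473 = [21; 1,2,1,42, …], period ℓ=4 (even) → k=3
i=0: a=21 ⇒ p=21, q=1
…
i=2: a=2 ⇒ p=65, q=3
i=3: a=1 ⇒ p=87, q=4
fundamental: x₁=87, y₁=4  (since 7569 − 473·16 = 1)
(x_2, y_2) = (87·87 + 473·4·4, 87·4 + 4·87) = (15137, 696)
(x_3, y_3) = (87·15137 + 473·4·696, 87·696 + 4·15137) = (2633751, 121100)
(x_4, y_4) = (87·2633751 + 473·4·121100, 87·121100 + 4·2633751) = (458257537, 21070704)

87 4
15137 696
2633751 121100
458257537 21070704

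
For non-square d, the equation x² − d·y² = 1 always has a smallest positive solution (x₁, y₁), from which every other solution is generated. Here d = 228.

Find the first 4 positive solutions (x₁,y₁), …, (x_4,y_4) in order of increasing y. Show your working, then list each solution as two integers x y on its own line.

151 10
45601 3020
13771351 912030
4158902401 275430040

√228 → a₀=15, period (10,30); ℓ=2 even so k=1
step 0: (15, 1)  from 15·(1,0) + (0,1)
step 1: (151, 10)  from 10·(15,1) + (1,0)
→ (151, 10).  Check: 151²=22801, 228·10²=22800, difference 1.
(151+10√228)^2 = 45601 + 3020√228
(151+10√228)^3 = 13771351 + 912030√228
(151+10√228)^4 = 4158902401 + 275430040√228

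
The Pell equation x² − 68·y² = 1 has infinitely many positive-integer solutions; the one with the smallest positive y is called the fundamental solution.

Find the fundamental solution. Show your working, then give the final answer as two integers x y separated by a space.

√68 → a₀=8, period (4,16); ℓ=2 even so k=1
a_0=8:  p_0=8·1+0=8,  q_0=8·0+1=1
a_1=4:  p_1=4·8+1=33,  q_1=4·1+0=4
→ (33, 4).  Check: 33²=1089, 68·4²=1088, difference 1.

33 4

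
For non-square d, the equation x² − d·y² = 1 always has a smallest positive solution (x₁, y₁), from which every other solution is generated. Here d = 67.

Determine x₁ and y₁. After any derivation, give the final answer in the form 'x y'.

[8; 5,2,1,1,7,1,1,2,5,16] for √67; ℓ=10 ⇒ convergent index 9
i=0: a=8 ⇒ p=8, q=1
…
i=4: a=1 ⇒ p=221, q=27
i=5: a=7 ⇒ p=1678, q=205
…
i=7: a=1 ⇒ p=3577, q=437
i=8: a=2 ⇒ p=9053, q=1106
i=9: a=5 ⇒ p=48842, q=5967
(x₁, y₁) = (48842, 5967);  48842² − 67·5967² = 1 ✓

48842 5967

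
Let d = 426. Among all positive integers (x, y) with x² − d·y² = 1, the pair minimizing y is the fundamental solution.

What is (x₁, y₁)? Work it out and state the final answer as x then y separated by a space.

√426 → a₀=20, period (1,1,1,3,2,6,2,3,1,1,1,40); ℓ=12 even so k=11
i=0: a=20 ⇒ p=20, q=1
…
i=9: a=1 ⇒ p=31971, q=1549
i=10: a=1 ⇒ p=56780, q=2751
i=11: a=1 ⇒ p=88751, q=4300
fundamental: x₁=88751, y₁=4300  (since 7876740001 − 426·18490000 = 1)

88751 4300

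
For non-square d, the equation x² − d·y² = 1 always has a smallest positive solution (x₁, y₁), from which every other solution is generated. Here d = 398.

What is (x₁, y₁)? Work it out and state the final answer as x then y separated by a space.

[19; 1,18,1,38] for √398; ℓ=4 ⇒ convergent index 3
i=0: a=19 ⇒ p=19, q=1
…
i=2: a=18 ⇒ p=379, q=19
i=3: a=1 ⇒ p=399, q=20
fundamental: x₁=399, y₁=20  (since 159201 − 398·400 = 1)

399 20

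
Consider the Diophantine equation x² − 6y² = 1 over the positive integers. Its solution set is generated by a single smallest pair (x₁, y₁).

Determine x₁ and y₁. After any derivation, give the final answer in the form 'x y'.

[2; 2,4] for √6; ℓ=2 ⇒ convergent index 1
k=0  a_k=2  p_k/q_k = 2/1
k=1  a_k=2  p_k/q_k = 5/2
→ (5, 2).  Check: 5²=25, 6·2²=24, difference 1.

5 2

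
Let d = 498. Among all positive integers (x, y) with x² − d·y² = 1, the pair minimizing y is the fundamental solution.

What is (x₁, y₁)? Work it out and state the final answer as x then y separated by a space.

179777 8056

[22; 3,6,22,6,3,44] for √498; ℓ=6 ⇒ convergent index 5
i=0: a=22 ⇒ p=22, q=1
…
i=4: a=6 ⇒ p=56794, q=2545
i=5: a=3 ⇒ p=179777, q=8056
fundamental: x₁=179777, y₁=8056  (since 32319769729 − 498·64899136 = 1)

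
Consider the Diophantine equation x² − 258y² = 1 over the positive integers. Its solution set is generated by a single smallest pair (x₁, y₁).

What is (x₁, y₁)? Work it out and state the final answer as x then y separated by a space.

√258 → a₀=16, period (16,32); ℓ=2 even so k=1
k=0  a_k=16  p_k/q_k = 16/1
k=1  a_k=16  p_k/q_k = 257/16
→ (257, 16).  Check: 257²=66049, 258·16²=66048, difference 1.

257 16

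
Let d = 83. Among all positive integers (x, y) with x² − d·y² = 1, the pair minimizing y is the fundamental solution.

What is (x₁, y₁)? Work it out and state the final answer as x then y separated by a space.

√83 → a₀=9, period (9,18); ℓ=2 even so k=1
step 0: (9, 1)  from 9·(1,0) + (0,1)
step 1: (82, 9)  from 9·(9,1) + (1,0)
fundamental: x₁=82, y₁=9  (since 6724 − 83·81 = 1)

82 9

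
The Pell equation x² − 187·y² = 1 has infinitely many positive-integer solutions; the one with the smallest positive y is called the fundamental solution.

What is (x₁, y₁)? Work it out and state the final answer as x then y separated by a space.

√187 → a₀=13, period (1,2,13,2,1,26); ℓ=6 even so k=5
k=0  a_k=13  p_k/q_k = 13/1
k=1  a_k=1  p_k/q_k = 14/1
k=2  a_k=2  p_k/q_k = 41/3
k=3  a_k=13  p_k/q_k = 547/40
k=4  a_k=2  p_k/q_k = 1135/83
k=5  a_k=1  p_k/q_k = 1682/123
→ (1682, 123).  Check: 1682²=2829124, 187·123²=2829123, difference 1.

1682 123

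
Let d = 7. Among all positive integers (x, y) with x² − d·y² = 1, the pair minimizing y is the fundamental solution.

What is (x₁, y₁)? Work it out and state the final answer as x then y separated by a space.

√7 → a₀=2, period (1,1,1,4); ℓ=4 even so k=3
i=0: a=2 ⇒ p=2, q=1
i=1: a=1 ⇒ p=3, q=1
i=2: a=1 ⇒ p=5, q=2
i=3: a=1 ⇒ p=8, q=3
fundamental: x₁=8, y₁=3  (since 64 − 7·9 = 1)

8 3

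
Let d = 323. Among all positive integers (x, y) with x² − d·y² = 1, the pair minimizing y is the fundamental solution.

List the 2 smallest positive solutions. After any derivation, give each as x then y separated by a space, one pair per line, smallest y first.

18 1
647 36

[17; 1,34] for √323; ℓ=2 ⇒ convergent index 1
a_0=17:  p_0=17·1+0=17,  q_0=17·0+1=1
a_1=1:  p_1=1·17+1=18,  q_1=1·1+0=1
(x₁, y₁) = (18, 1);  18² − 323·1² = 1 ✓
(x_2, y_2) = (18·18 + 323·1·1, 18·1 + 1·18) = (647, 36)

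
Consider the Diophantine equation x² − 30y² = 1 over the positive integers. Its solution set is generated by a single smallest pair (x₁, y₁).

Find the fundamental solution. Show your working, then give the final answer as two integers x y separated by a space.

11 2

[5; 2,10] for √30; ℓ=2 ⇒ convergent index 1
a_0=5:  p_0=5·1+0=5,  q_0=5·0+1=1
a_1=2:  p_1=2·5+1=11,  q_1=2·1+0=2
fundamental: x₁=11, y₁=2  (since 121 − 30·4 = 1)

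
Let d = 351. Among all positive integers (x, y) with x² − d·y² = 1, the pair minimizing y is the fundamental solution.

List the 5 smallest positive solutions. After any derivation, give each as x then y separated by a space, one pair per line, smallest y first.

62425 3332
7793761249 416000200
973051091875225 51937624966668
121485428812828080001 6484412476672499600
15167455786308534696249625 809578897660623950093332

√351 → a₀=18, period (1,2,1,3,2,2,2,3,1,2,1,36); ℓ=12 even so k=11
a_0=18:  p_0=18·1+0=18,  q_0=18·0+1=1
a_1=1:  p_1=1·18+1=19,  q_1=1·1+0=1
a_2=2:  p_2=2·19+18=56,  q_2=2·1+1=3
a_3=1:  p_3=1·56+19=75,  q_3=1·3+1=4
a_4=3:  p_4=3·75+56=281,  q_4=3·4+3=15
a_5=2:  p_5=2·281+75=637,  q_5=2·15+4=34
…
a_7=2:  p_7=2·1555+637=3747,  q_7=2·83+34=200
a_8=3:  p_8=3·3747+1555=12796,  q_8=3·200+83=683
a_9=1:  p_9=1·12796+3747=16543,  q_9=1·683+200=883
a_10=2:  p_10=2·16543+12796=45882,  q_10=2·883+683=2449
a_11=1:  p_11=1·45882+16543=62425,  q_11=1·2449+883=3332
→ (62425, 3332).  Check: 62425²=3896880625, 351·3332²=3896880624, difference 1.
n=2: (62425,3332)∘(62425,3332) = (62425·62425+351·3332·3332, 62425·3332+3332·62425) = (7793761249,416000200)
n=3: (7793761249,416000200)∘(62425,3332) = (62425·7793761249+351·3332·416000200, 62425·416000200+3332·7793761249) = (973051091875225,51937624966668)
n=4: (973051091875225,51937624966668)∘(62425,3332) = (62425·973051091875225+351·3332·51937624966668, 62425·51937624966668+3332·973051091875225) = (121485428812828080001,6484412476672499600)
n=5: (121485428812828080001,6484412476672499600)∘(62425,3332) = (62425·121485428812828080001+351·3332·6484412476672499600, 62425·6484412476672499600+3332·121485428812828080001) = (15167455786308534696249625,809578897660623950093332)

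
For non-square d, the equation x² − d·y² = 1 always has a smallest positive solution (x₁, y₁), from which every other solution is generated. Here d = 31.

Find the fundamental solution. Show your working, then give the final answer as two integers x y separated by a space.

1520 273

√31 = [5; 1,1,3,5,3,1,1,10, …], period ℓ=8 (even) → k=7
k=0  a_k=5  p_k/q_k = 5/1
k=1  a_k=1  p_k/q_k = 6/1
k=2  a_k=1  p_k/q_k = 11/2
…
k=4  a_k=5  p_k/q_k = 206/37
k=5  a_k=3  p_k/q_k = 657/118
k=6  a_k=1  p_k/q_k = 863/155
k=7  a_k=1  p_k/q_k = 1520/273
(x₁, y₁) = (1520, 273);  1520² − 31·273² = 1 ✓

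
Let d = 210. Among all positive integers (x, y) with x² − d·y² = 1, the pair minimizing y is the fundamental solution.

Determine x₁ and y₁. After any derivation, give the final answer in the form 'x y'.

[14; 2,28] for √210; ℓ=2 ⇒ convergent index 1
step 0: (14, 1)  from 14·(1,0) + (0,1)
step 1: (29, 2)  from 2·(14,1) + (1,0)
(x₁, y₁) = (29, 2);  29² − 210·2² = 1 ✓

29 2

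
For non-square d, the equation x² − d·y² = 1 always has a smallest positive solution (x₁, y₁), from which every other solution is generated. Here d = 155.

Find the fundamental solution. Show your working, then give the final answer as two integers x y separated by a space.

249 20

√155 = [12; 2,4,2,24, …], period ℓ=4 (even) → k=3
k=0  a_k=12  p_k/q_k = 12/1
k=1  a_k=2  p_k/q_k = 25/2
k=2  a_k=4  p_k/q_k = 112/9
k=3  a_k=2  p_k/q_k = 249/20
(x₁, y₁) = (249, 20);  249² − 155·20² = 1 ✓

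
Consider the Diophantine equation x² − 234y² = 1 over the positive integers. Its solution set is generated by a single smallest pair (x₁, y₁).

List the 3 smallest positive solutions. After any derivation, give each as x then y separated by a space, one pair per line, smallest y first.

5201 340
54100801 3536680
562756526801 36788545020

√234 = [15; 3,2,1,2,1,2,3,30, …], period ℓ=8 (even) → k=7
k=0  a_k=15  p_k/q_k = 15/1
…
k=2  a_k=2  p_k/q_k = 107/7
…
k=4  a_k=2  p_k/q_k = 413/27
…
k=6  a_k=2  p_k/q_k = 1545/101
k=7  a_k=3  p_k/q_k = 5201/340
(x₁, y₁) = (5201, 340);  5201² − 234·340² = 1 ✓
n=2: (5201,340)∘(5201,340) = (5201·5201+234·340·340, 5201·340+340·5201) = (54100801,3536680)
n=3: (54100801,3536680)∘(5201,340) = (5201·54100801+234·340·3536680, 5201·3536680+340·54100801) = (562756526801,36788545020)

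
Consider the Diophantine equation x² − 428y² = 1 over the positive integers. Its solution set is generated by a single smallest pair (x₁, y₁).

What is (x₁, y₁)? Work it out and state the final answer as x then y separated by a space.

√428 → a₀=20, period (1,2,4,1,5,10,5,1,4,2,1,40); ℓ=12 even so k=11
k=0  a_k=20  p_k/q_k = 20/1
k=1  a_k=1  p_k/q_k = 21/1
…
k=3  a_k=4  p_k/q_k = 269/13
…
k=5  a_k=5  p_k/q_k = 1924/93
k=6  a_k=10  p_k/q_k = 19571/946
…
k=8  a_k=1  p_k/q_k = 119350/5769
k=9  a_k=4  p_k/q_k = 577179/27899
k=10  a_k=2  p_k/q_k = 1273708/61567
k=11  a_k=1  p_k/q_k = 1850887/89466
(x₁, y₁) = (1850887, 89466);  1850887² − 428·89466² = 1 ✓

1850887 89466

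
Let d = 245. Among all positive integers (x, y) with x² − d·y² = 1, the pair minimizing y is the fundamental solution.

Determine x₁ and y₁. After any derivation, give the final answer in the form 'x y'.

d=245: √d = [15; 1,1,1,7,6,7,1,1,1,30] (ℓ=10, even), read p_9/q_9
i=0: a=15 ⇒ p=15, q=1
i=1: a=1 ⇒ p=16, q=1
…
i=3: a=1 ⇒ p=47, q=3
i=4: a=7 ⇒ p=360, q=23
i=5: a=6 ⇒ p=2207, q=141
…
i=7: a=1 ⇒ p=18016, q=1151
i=8: a=1 ⇒ p=33825, q=2161
i=9: a=1 ⇒ p=51841, q=3312
fundamental: x₁=51841, y₁=3312  (since 2687489281 − 245·10969344 = 1)

51841 3312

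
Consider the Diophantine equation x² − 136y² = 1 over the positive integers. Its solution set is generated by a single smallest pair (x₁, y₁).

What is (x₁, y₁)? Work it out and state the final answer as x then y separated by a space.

35 3

[11; 1,1,1,22] for √136; ℓ=4 ⇒ convergent index 3
step 0: (11, 1)  from 11·(1,0) + (0,1)
step 1: (12, 1)  from 1·(11,1) + (1,0)
step 2: (23, 2)  from 1·(12,1) + (11,1)
step 3: (35, 3)  from 1·(23,2) + (12,1)
(x₁, y₁) = (35, 3);  35² − 136·3² = 1 ✓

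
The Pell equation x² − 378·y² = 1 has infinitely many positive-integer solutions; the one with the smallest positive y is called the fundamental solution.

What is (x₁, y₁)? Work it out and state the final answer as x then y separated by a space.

[19; 2,3,1,4,1,3,2,38] for √378; ℓ=8 ⇒ convergent index 7
i=0: a=19 ⇒ p=19, q=1
i=1: a=2 ⇒ p=39, q=2
…
i=3: a=1 ⇒ p=175, q=9
…
i=5: a=1 ⇒ p=1011, q=52
i=6: a=3 ⇒ p=3869, q=199
i=7: a=2 ⇒ p=8749, q=450
→ (8749, 450).  Check: 8749²=76545001, 378·450²=76545000, difference 1.

8749 450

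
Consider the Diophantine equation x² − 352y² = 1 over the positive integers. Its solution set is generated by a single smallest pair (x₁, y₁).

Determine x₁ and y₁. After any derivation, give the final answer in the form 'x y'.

√352 → a₀=18, period (1,3,5,9,5,3,1,36); ℓ=8 even so k=7
i=0: a=18 ⇒ p=18, q=1
i=1: a=1 ⇒ p=19, q=1
i=2: a=3 ⇒ p=75, q=4
i=3: a=5 ⇒ p=394, q=21
i=4: a=9 ⇒ p=3621, q=193
i=5: a=5 ⇒ p=18499, q=986
i=6: a=3 ⇒ p=59118, q=3151
i=7: a=1 ⇒ p=77617, q=4137
→ (77617, 4137).  Check: 77617²=6024398689, 352·4137²=6024398688, difference 1.

77617 4137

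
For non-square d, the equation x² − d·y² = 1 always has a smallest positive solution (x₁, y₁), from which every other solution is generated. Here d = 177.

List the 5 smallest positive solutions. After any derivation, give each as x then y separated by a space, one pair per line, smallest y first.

62423 4692
7793261857 585777432
972957569736599 73131969270780
121469860743542176897 9130233834994022448
15165026233415309047146263 1139873173290531757272228

[13; 3,3,2,8,2,3,3,26] for √177; ℓ=8 ⇒ convergent index 7
a_0=13:  p_0=13·1+0=13,  q_0=13·0+1=1
a_1=3:  p_1=3·13+1=40,  q_1=3·1+0=3
…
a_3=2:  p_3=2·133+40=306,  q_3=2·10+3=23
a_4=8:  p_4=8·306+133=2581,  q_4=8·23+10=194
…
a_6=3:  p_6=3·5468+2581=18985,  q_6=3·411+194=1427
a_7=3:  p_7=3·18985+5468=62423,  q_7=3·1427+411=4692
(x₁, y₁) = (62423, 4692);  62423² − 177·4692² = 1 ✓
n=2: (62423,4692)∘(62423,4692) = (62423·62423+177·4692·4692, 62423·4692+4692·62423) = (7793261857,585777432)
n=3: (7793261857,585777432)∘(62423,4692) = (62423·7793261857+177·4692·585777432, 62423·585777432+4692·7793261857) = (972957569736599,73131969270780)
n=4: (972957569736599,73131969270780)∘(62423,4692) = (62423·972957569736599+177·4692·73131969270780, 62423·73131969270780+4692·972957569736599) = (121469860743542176897,9130233834994022448)
n=5: (121469860743542176897,9130233834994022448)∘(62423,4692) = (62423·121469860743542176897+177·4692·9130233834994022448, 62423·9130233834994022448+4692·121469860743542176897) = (15165026233415309047146263,1139873173290531757272228)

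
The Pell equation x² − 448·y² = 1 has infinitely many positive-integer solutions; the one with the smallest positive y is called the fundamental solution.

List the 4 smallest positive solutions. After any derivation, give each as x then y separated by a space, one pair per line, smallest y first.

[21; 6,42] for √448; ℓ=2 ⇒ convergent index 1
a_0=21:  p_0=21·1+0=21,  q_0=21·0+1=1
a_1=6:  p_1=6·21+1=127,  q_1=6·1+0=6
→ (127, 6).  Check: 127²=16129, 448·6²=16128, difference 1.
n=2: (127,6)∘(127,6) = (127·127+448·6·6, 127·6+6·127) = (32257,1524)
n=3: (32257,1524)∘(127,6) = (127·32257+448·6·1524, 127·1524+6·32257) = (8193151,387090)
n=4: (8193151,387090)∘(127,6) = (127·8193151+448·6·387090, 127·387090+6·8193151) = (2081028097,98319336)

127 6
32257 1524
8193151 387090
2081028097 98319336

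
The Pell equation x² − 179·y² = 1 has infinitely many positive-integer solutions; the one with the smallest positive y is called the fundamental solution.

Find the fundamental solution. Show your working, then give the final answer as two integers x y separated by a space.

4190210 313191

d=179: √d = [13; 2,1,1,1,3,…,1,2,26] (ℓ=14, even), read p_13/q_13
a_0=13:  p_0=13·1+0=13,  q_0=13·0+1=1
…
a_2=1:  p_2=1·27+13=40,  q_2=1·2+1=3
…
a_7=13:  p_7=13·2047+388=26999,  q_7=13·153+29=2018
a_8=5:  p_8=5·26999+2047=137042,  q_8=5·2018+153=10243
…
a_10=1:  p_10=1·438125+137042=575167,  q_10=1·32747+10243=42990
…
a_12=1:  p_12=1·1013292+575167=1588459,  q_12=1·75737+42990=118727
a_13=2:  p_13=2·1588459+1013292=4190210,  q_13=2·118727+75737=313191
(x₁, y₁) = (4190210, 313191);  4190210² − 179·313191² = 1 ✓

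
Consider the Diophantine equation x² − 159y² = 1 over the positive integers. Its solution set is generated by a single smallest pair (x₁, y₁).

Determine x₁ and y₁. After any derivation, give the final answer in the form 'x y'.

[12; 1,1,1,1,3,1,1,1,1,24] for √159; ℓ=10 ⇒ convergent index 9
a_0=12:  p_0=12·1+0=12,  q_0=12·0+1=1
a_1=1:  p_1=1·12+1=13,  q_1=1·1+0=1
…
a_8=1:  p_8=1·517+290=807,  q_8=1·41+23=64
a_9=1:  p_9=1·807+517=1324,  q_9=1·64+41=105
(x₁, y₁) = (1324, 105);  1324² − 159·105² = 1 ✓

1324 105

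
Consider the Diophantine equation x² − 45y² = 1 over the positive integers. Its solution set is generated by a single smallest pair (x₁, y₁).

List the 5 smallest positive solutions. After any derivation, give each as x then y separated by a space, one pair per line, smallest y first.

√45 → a₀=6, period (1,2,2,2,1,12); ℓ=6 even so k=5
i=0: a=6 ⇒ p=6, q=1
i=1: a=1 ⇒ p=7, q=1
i=2: a=2 ⇒ p=20, q=3
…
i=4: a=2 ⇒ p=114, q=17
i=5: a=1 ⇒ p=161, q=24
→ (161, 24).  Check: 161²=25921, 45·24²=25920, difference 1.
n=2: (161,24)∘(161,24) = (161·161+45·24·24, 161·24+24·161) = (51841,7728)
n=3: (51841,7728)∘(161,24) = (161·51841+45·24·7728, 161·7728+24·51841) = (16692641,2488392)
n=4: (16692641,2488392)∘(161,24) = (161·16692641+45·24·2488392, 161·2488392+24·16692641) = (5374978561,801254496)
n=5: (5374978561,801254496)∘(161,24) = (161·5374978561+45·24·801254496, 161·801254496+24·5374978561) = (1730726404001,258001459320)

161 24
51841 7728
16692641 2488392
5374978561 801254496
1730726404001 258001459320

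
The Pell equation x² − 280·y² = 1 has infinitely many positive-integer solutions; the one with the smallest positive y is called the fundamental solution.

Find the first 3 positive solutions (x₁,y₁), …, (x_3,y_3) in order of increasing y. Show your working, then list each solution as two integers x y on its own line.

251 15
126001 7530
63252251 3780045

√280 = [16; 1,2,1,2,1,32, …], period ℓ=6 (even) → k=5
step 0: (16, 1)  from 16·(1,0) + (0,1)
…
step 4: (184, 11)  from 2·(67,4) + (50,3)
step 5: (251, 15)  from 1·(184,11) + (67,4)
fundamental: x₁=251, y₁=15  (since 63001 − 280·225 = 1)
n=2: (251,15)∘(251,15) = (251·251+280·15·15, 251·15+15·251) = (126001,7530)
n=3: (126001,7530)∘(251,15) = (251·126001+280·15·7530, 251·7530+15·126001) = (63252251,3780045)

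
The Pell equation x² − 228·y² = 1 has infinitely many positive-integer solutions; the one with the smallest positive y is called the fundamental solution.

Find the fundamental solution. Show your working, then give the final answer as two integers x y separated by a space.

151 10

d=228: √d = [15; 10,30] (ℓ=2, even), read p_1/q_1
i=0: a=15 ⇒ p=15, q=1
i=1: a=10 ⇒ p=151, q=10
fundamental: x₁=151, y₁=10  (since 22801 − 228·100 = 1)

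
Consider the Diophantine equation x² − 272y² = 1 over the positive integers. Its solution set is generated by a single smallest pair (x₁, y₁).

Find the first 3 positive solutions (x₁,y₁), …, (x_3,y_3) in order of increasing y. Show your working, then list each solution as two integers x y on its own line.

33 2
2177 132
143649 8710

[16; 2,32] for √272; ℓ=2 ⇒ convergent index 1
a_0=16:  p_0=16·1+0=16,  q_0=16·0+1=1
a_1=2:  p_1=2·16+1=33,  q_1=2·1+0=2
→ (33, 2).  Check: 33²=1089, 272·2²=1088, difference 1.
(x_2, y_2) = (33·33 + 272·2·2, 33·2 + 2·33) = (2177, 132)
(x_3, y_3) = (33·2177 + 272·2·132, 33·132 + 2·2177) = (143649, 8710)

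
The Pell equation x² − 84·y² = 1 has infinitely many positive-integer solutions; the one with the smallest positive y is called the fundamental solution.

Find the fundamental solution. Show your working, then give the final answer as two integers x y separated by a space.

55 6

[9; 6,18] for √84; ℓ=2 ⇒ convergent index 1
k=0  a_k=9  p_k/q_k = 9/1
k=1  a_k=6  p_k/q_k = 55/6
→ (55, 6).  Check: 55²=3025, 84·6²=3024, difference 1.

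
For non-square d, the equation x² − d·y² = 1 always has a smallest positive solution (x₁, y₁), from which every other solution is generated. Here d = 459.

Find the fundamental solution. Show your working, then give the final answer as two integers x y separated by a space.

[21; 2,2,1,4,21,4,1,2,2,42] for √459; ℓ=10 ⇒ convergent index 9
i=0: a=21 ⇒ p=21, q=1
i=1: a=2 ⇒ p=43, q=2
i=2: a=2 ⇒ p=107, q=5
…
i=5: a=21 ⇒ p=14997, q=700
…
i=8: a=2 ⇒ p=212079, q=9899
i=9: a=2 ⇒ p=499850, q=23331
→ (499850, 23331).  Check: 499850²=249850022500, 459·23331²=249850022499, difference 1.

499850 23331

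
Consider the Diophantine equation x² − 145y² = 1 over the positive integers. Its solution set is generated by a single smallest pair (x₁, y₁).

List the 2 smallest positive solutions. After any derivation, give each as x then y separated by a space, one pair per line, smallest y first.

289 24
167041 13872

[12; 24] for √145; ℓ=1 ⇒ convergent index 1
i=0: a=12 ⇒ p=12, q=1
i=1: a=24 ⇒ p=289, q=24
(x₁, y₁) = (289, 24);  289² − 145·24² = 1 ✓
(x_2, y_2) = (289·289 + 145·24·24, 289·24 + 24·289) = (167041, 13872)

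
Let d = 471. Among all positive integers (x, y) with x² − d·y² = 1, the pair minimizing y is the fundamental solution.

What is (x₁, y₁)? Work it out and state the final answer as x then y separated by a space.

√471 → a₀=21, period (1,2,2,1,3,…,2,1,42); ℓ=14 even so k=13
a_0=21:  p_0=21·1+0=21,  q_0=21·0+1=1
a_1=1:  p_1=1·21+1=22,  q_1=1·1+0=1
a_2=2:  p_2=2·22+21=65,  q_2=2·1+1=3
a_3=2:  p_3=2·65+22=152,  q_3=2·3+1=7
a_4=1:  p_4=1·152+65=217,  q_4=1·7+3=10
a_5=3:  p_5=3·217+152=803,  q_5=3·10+7=37
…
a_7=14:  p_7=14·3429+803=48809,  q_7=14·158+37=2249
a_8=4:  p_8=4·48809+3429=198665,  q_8=4·2249+158=9154
…
a_10=1:  p_10=1·644804+198665=843469,  q_10=1·29711+9154=38865
a_11=2:  p_11=2·843469+644804=2331742,  q_11=2·38865+29711=107441
a_12=2:  p_12=2·2331742+843469=5506953,  q_12=2·107441+38865=253747
a_13=1:  p_13=1·5506953+2331742=7838695,  q_13=1·253747+107441=361188
fundamental: x₁=7838695, y₁=361188  (since 61445139303025 − 471·130456771344 = 1)

7838695 361188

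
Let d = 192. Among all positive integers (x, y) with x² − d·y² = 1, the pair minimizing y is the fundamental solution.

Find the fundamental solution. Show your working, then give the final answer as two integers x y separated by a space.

97 7

√192 → a₀=13, period (1,5,1,26); ℓ=4 even so k=3
step 0: (13, 1)  from 13·(1,0) + (0,1)
step 1: (14, 1)  from 1·(13,1) + (1,0)
step 2: (83, 6)  from 5·(14,1) + (13,1)
step 3: (97, 7)  from 1·(83,6) + (14,1)
→ (97, 7).  Check: 97²=9409, 192·7²=9408, difference 1.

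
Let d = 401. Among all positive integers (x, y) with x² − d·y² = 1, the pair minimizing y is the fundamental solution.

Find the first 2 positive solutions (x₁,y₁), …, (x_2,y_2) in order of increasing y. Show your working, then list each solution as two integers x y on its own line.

801 40
1283201 64080

d=401: √d = [20; 40] (ℓ=1, odd), read p_1/q_1
step 0: (20, 1)  from 20·(1,0) + (0,1)
step 1: (801, 40)  from 40·(20,1) + (1,0)
fundamental: x₁=801, y₁=40  (since 641601 − 401·1600 = 1)
k=2:  x_2 = 801·801+401·40·40 = 1283201,  y_2 = 801·40+40·801 = 64080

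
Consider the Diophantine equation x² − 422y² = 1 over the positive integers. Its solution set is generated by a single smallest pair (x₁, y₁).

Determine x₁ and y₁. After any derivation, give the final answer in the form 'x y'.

7022501 341850

√422 = [20; 1,1,5,2,1,…,1,1,40, …], period ℓ=14 (even) → k=13
k=0  a_k=20  p_k/q_k = 20/1
k=1  a_k=1  p_k/q_k = 21/1
k=2  a_k=1  p_k/q_k = 41/2
k=3  a_k=5  p_k/q_k = 226/11
…
k=5  a_k=1  p_k/q_k = 719/35
k=6  a_k=3  p_k/q_k = 2650/129
…
k=9  a_k=1  p_k/q_k = 217526/10589
k=10  a_k=2  p_k/q_k = 598859/29152
k=11  a_k=5  p_k/q_k = 3211821/156349
k=12  a_k=1  p_k/q_k = 3810680/185501
k=13  a_k=1  p_k/q_k = 7022501/341850
(x₁, y₁) = (7022501, 341850);  7022501² − 422·341850² = 1 ✓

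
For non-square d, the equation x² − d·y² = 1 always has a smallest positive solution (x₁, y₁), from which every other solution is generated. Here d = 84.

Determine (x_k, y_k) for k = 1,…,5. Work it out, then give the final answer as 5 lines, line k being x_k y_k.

d=84: √d = [9; 6,18] (ℓ=2, even), read p_1/q_1
i=0: a=9 ⇒ p=9, q=1
i=1: a=6 ⇒ p=55, q=6
fundamental: x₁=55, y₁=6  (since 3025 − 84·36 = 1)
(55+6√84)^2 = 6049 + 660√84
(55+6√84)^3 = 665335 + 72594√84
(55+6√84)^4 = 73180801 + 7984680√84
(55+6√84)^5 = 8049222775 + 878242206√84

55 6
6049 660
665335 72594
73180801 7984680
8049222775 878242206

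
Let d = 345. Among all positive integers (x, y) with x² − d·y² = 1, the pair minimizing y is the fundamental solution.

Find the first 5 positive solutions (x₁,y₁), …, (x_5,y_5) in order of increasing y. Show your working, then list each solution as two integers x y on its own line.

6761 364
91422241 4922008
1236211536041 66555391812
16716052298924161 899962003159856
226034457949840969001 12169286140172181020

√345 → a₀=18, period (1,1,2,1,6,1,2,1,1,36); ℓ=10 even so k=9
a_0=18:  p_0=18·1+0=18,  q_0=18·0+1=1
a_1=1:  p_1=1·18+1=19,  q_1=1·1+0=1
…
a_3=2:  p_3=2·37+19=93,  q_3=2·2+1=5
…
a_8=1:  p_8=1·2879+1003=3882,  q_8=1·155+54=209
a_9=1:  p_9=1·3882+2879=6761,  q_9=1·209+155=364
→ (6761, 364).  Check: 6761²=45711121, 345·364²=45711120, difference 1.
n=2: (6761,364)∘(6761,364) = (6761·6761+345·364·364, 6761·364+364·6761) = (91422241,4922008)
n=3: (91422241,4922008)∘(6761,364) = (6761·91422241+345·364·4922008, 6761·4922008+364·91422241) = (1236211536041,66555391812)
n=4: (1236211536041,66555391812)∘(6761,364) = (6761·1236211536041+345·364·66555391812, 6761·66555391812+364·1236211536041) = (16716052298924161,899962003159856)
n=5: (16716052298924161,899962003159856)∘(6761,364) = (6761·16716052298924161+345·364·899962003159856, 6761·899962003159856+364·16716052298924161) = (226034457949840969001,12169286140172181020)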